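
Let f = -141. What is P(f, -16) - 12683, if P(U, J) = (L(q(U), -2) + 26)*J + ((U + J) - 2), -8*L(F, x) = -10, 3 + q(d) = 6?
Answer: -13278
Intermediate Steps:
q(d) = 3 (q(d) = -3 + 6 = 3)
L(F, x) = 5/4 (L(F, x) = -1/8*(-10) = 5/4)
P(U, J) = -2 + U + 113*J/4 (P(U, J) = (5/4 + 26)*J + ((U + J) - 2) = 109*J/4 + ((J + U) - 2) = 109*J/4 + (-2 + J + U) = -2 + U + 113*J/4)
P(f, -16) - 12683 = (-2 - 141 + (113/4)*(-16)) - 12683 = (-2 - 141 - 452) - 12683 = -595 - 12683 = -13278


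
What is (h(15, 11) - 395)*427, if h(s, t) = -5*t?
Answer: -192150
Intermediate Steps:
(h(15, 11) - 395)*427 = (-5*11 - 395)*427 = (-55 - 395)*427 = -450*427 = -192150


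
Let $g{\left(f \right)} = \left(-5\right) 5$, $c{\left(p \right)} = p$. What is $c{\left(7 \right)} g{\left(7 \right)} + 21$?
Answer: $-154$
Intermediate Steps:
$g{\left(f \right)} = -25$
$c{\left(7 \right)} g{\left(7 \right)} + 21 = 7 \left(-25\right) + 21 = -175 + 21 = -154$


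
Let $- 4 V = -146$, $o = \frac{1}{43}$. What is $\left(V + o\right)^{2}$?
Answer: $\frac{9865881}{7396} \approx 1333.9$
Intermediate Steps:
$o = \frac{1}{43} \approx 0.023256$
$V = \frac{73}{2}$ ($V = \left(- \frac{1}{4}\right) \left(-146\right) = \frac{73}{2} \approx 36.5$)
$\left(V + o\right)^{2} = \left(\frac{73}{2} + \frac{1}{43}\right)^{2} = \left(\frac{3141}{86}\right)^{2} = \frac{9865881}{7396}$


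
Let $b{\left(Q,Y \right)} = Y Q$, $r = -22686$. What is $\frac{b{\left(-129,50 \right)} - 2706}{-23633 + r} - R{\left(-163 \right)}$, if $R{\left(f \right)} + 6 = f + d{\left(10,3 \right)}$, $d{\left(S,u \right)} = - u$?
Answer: $\frac{1139432}{6617} \approx 172.2$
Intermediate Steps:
$R{\left(f \right)} = -9 + f$ ($R{\left(f \right)} = -6 + \left(f - 3\right) = -6 + \left(-3 + f\right) = -9 + f$)
$b{\left(Q,Y \right)} = Q Y$
$\frac{b{\left(-129,50 \right)} - 2706}{-23633 + r} - R{\left(-163 \right)} = \frac{\left(-129\right) 50 - 2706}{-23633 - 22686} - \left(-9 - 163\right) = \frac{-6450 - 2706}{-46319} - -172 = \left(-9156\right) \left(- \frac{1}{46319}\right) + 172 = \frac{1308}{6617} + 172 = \frac{1139432}{6617}$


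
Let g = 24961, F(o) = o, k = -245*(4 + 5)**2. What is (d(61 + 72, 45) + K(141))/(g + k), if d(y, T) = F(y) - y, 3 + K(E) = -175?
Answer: -89/2558 ≈ -0.034793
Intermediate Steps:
K(E) = -178 (K(E) = -3 - 175 = -178)
k = -19845 (k = -245*9**2 = -245*81 = -19845)
d(y, T) = 0 (d(y, T) = y - y = 0)
(d(61 + 72, 45) + K(141))/(g + k) = (0 - 178)/(24961 - 19845) = -178/5116 = -178*1/5116 = -89/2558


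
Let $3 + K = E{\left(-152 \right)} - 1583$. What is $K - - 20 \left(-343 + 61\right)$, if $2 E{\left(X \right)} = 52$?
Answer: $-7200$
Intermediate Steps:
$E{\left(X \right)} = 26$ ($E{\left(X \right)} = \frac{1}{2} \cdot 52 = 26$)
$K = -1560$ ($K = -3 + \left(26 - 1583\right) = -3 - 1557 = -1560$)
$K - - 20 \left(-343 + 61\right) = -1560 - - 20 \left(-343 + 61\right) = -1560 - \left(-20\right) \left(-282\right) = -1560 - 5640 = -7200$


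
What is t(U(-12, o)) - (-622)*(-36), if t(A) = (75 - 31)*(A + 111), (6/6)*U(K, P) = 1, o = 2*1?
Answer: -17464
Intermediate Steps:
o = 2
U(K, P) = 1
t(A) = 4884 + 44*A (t(A) = 44*(111 + A) = 4884 + 44*A)
t(U(-12, o)) - (-622)*(-36) = (4884 + 44*1) - (-622)*(-36) = (4884 + 44) - 1*22392 = 4928 - 22392 = -17464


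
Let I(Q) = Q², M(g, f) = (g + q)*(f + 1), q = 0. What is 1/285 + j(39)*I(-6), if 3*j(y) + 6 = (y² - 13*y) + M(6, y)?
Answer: 4268161/285 ≈ 14976.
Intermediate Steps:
M(g, f) = g*(1 + f) (M(g, f) = (g + 0)*(f + 1) = g*(1 + f))
j(y) = -7*y/3 + y²/3 (j(y) = -2 + ((y² - 13*y) + 6*(1 + y))/3 = -2 + ((y² - 13*y) + (6 + 6*y))/3 = -2 + (6 + y² - 7*y)/3 = -2 + (2 - 7*y/3 + y²/3) = -7*y/3 + y²/3)
1/285 + j(39)*I(-6) = 1/285 + ((⅓)*39*(-7 + 39))*(-6)² = 1/285 + ((⅓)*39*32)*36 = 1/285 + 416*36 = 1/285 + 14976 = 4268161/285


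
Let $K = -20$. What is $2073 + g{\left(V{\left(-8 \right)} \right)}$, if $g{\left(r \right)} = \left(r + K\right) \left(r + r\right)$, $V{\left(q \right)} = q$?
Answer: $2521$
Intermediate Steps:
$g{\left(r \right)} = 2 r \left(-20 + r\right)$ ($g{\left(r \right)} = \left(r - 20\right) \left(r + r\right) = \left(-20 + r\right) 2 r = 2 r \left(-20 + r\right)$)
$2073 + g{\left(V{\left(-8 \right)} \right)} = 2073 + 2 \left(-8\right) \left(-20 - 8\right) = 2073 + 2 \left(-8\right) \left(-28\right) = 2073 + 448 = 2521$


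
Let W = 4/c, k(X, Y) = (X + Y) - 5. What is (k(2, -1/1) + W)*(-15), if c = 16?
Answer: 225/4 ≈ 56.250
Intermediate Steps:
k(X, Y) = -5 + X + Y
W = ¼ (W = 4/16 = 4*(1/16) = ¼ ≈ 0.25000)
(k(2, -1/1) + W)*(-15) = ((-5 + 2 - 1/1) + ¼)*(-15) = ((-5 + 2 - 1*1) + ¼)*(-15) = ((-5 + 2 - 1) + ¼)*(-15) = (-4 + ¼)*(-15) = -15/4*(-15) = 225/4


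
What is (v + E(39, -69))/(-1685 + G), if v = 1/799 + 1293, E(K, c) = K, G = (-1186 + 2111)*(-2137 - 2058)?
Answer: -1064269/3101765940 ≈ -0.00034312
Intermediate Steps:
G = -3880375 (G = 925*(-4195) = -3880375)
v = 1033108/799 (v = 1/799 + 1293 = 1033108/799 ≈ 1293.0)
(v + E(39, -69))/(-1685 + G) = (1033108/799 + 39)/(-1685 - 3880375) = (1064269/799)/(-3882060) = (1064269/799)*(-1/3882060) = -1064269/3101765940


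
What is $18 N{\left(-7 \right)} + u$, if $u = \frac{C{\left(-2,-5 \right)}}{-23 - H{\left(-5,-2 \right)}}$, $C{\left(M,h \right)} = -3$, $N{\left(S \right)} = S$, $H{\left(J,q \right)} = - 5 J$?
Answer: $- \frac{2015}{16} \approx -125.94$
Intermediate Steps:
$u = \frac{1}{16}$ ($u = - \frac{3}{-23 - \left(-5\right) \left(-5\right)} = - \frac{3}{-23 - 25} = - \frac{3}{-48} = \left(-3\right) \left(- \frac{1}{48}\right) = \frac{1}{16} \approx 0.0625$)
$18 N{\left(-7 \right)} + u = 18 \left(-7\right) + \frac{1}{16} = -126 + \frac{1}{16} = - \frac{2015}{16}$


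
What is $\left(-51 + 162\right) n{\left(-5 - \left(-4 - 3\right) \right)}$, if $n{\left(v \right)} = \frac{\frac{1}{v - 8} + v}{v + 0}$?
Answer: $\frac{407}{4} \approx 101.75$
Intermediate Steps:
$n{\left(v \right)} = \frac{v + \frac{1}{-8 + v}}{v}$ ($n{\left(v \right)} = \frac{\frac{1}{-8 + v} + v}{v} = \frac{v + \frac{1}{-8 + v}}{v}$)
$\left(-51 + 162\right) n{\left(-5 - \left(-4 - 3\right) \right)} = \left(-51 + 162\right) \frac{1 + \left(-5 - \left(-4 - 3\right)\right)^{2} - 8 \left(-5 - \left(-4 - 3\right)\right)}{\left(-5 - \left(-4 - 3\right)\right) \left(-8 - \left(1 - 3\right)\right)} = 111 \frac{1 + \left(-5 - \left(-4 - 3\right)\right)^{2} - 8 \left(-5 - \left(-4 - 3\right)\right)}{\left(-5 - \left(-4 - 3\right)\right) \left(-8 - -2\right)} = 111 \frac{1 + \left(-5 - -7\right)^{2} - 8 \left(-5 - -7\right)}{\left(-5 - -7\right) \left(-8 - -2\right)} = 111 \frac{1 + \left(-5 + 7\right)^{2} - 8 \left(-5 + 7\right)}{\left(-5 + 7\right) \left(-8 + \left(-5 + 7\right)\right)} = 111 \frac{1 + 2^{2} - 16}{2 \left(-8 + 2\right)} = 111 \frac{1 + 4 - 16}{2 \left(-6\right)} = 111 \cdot \frac{1}{2} \left(- \frac{1}{6}\right) \left(-11\right) = 111 \cdot \frac{11}{12} = \frac{407}{4}$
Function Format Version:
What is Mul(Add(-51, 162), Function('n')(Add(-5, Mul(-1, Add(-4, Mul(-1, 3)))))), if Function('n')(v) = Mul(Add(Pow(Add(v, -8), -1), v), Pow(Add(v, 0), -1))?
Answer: Rational(407, 4) ≈ 101.75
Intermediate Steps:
Function('n')(v) = Mul(Pow(v, -1), Add(v, Pow(Add(-8, v), -1))) (Function('n')(v) = Mul(Add(Pow(Add(-8, v), -1), v), Pow(v, -1)) = Mul(Add(v, Pow(Add(-8, v), -1)), Pow(v, -1)) = Mul(Pow(v, -1), Add(v, Pow(Add(-8, v), -1))))
Mul(Add(-51, 162), Function('n')(Add(-5, Mul(-1, Add(-4, Mul(-1, 3)))))) = Mul(Add(-51, 162), Mul(Pow(Add(-5, Mul(-1, Add(-4, Mul(-1, 3)))), -1), Pow(Add(-8, Add(-5, Mul(-1, Add(-4, Mul(-1, 3))))), -1), Add(1, Pow(Add(-5, Mul(-1, Add(-4, Mul(-1, 3)))), 2), Mul(-8, Add(-5, Mul(-1, Add(-4, Mul(-1, 3)))))))) = Mul(111, Mul(Pow(Add(-5, Mul(-1, Add(-4, -3))), -1), Pow(Add(-8, Add(-5, Mul(-1, Add(-4, -3)))), -1), Add(1, Pow(Add(-5, Mul(-1, Add(-4, -3))), 2), Mul(-8, Add(-5, Mul(-1, Add(-4, -3))))))) = Mul(111, Mul(Pow(Add(-5, Mul(-1, -7)), -1), Pow(Add(-8, Add(-5, Mul(-1, -7))), -1), Add(1, Pow(Add(-5, Mul(-1, -7)), 2), Mul(-8, Add(-5, Mul(-1, -7)))))) = Mul(111, Mul(Pow(Add(-5, 7), -1), Pow(Add(-8, Add(-5, 7)), -1), Add(1, Pow(Add(-5, 7), 2), Mul(-8, Add(-5, 7))))) = Mul(111, Mul(Pow(2, -1), Pow(Add(-8, 2), -1), Add(1, Pow(2, 2), Mul(-8, 2)))) = Mul(111, Mul(Rational(1, 2), Pow(-6, -1), Add(1, 4, -16))) = Mul(111, Mul(Rational(1, 2), Rational(-1, 6), -11)) = Mul(111, Rational(11, 12)) = Rational(407, 4)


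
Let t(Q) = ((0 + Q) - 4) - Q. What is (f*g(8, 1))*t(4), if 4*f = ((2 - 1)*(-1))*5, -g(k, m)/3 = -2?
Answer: 30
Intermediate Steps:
g(k, m) = 6 (g(k, m) = -3*(-2) = 6)
f = -5/4 (f = (((2 - 1)*(-1))*5)/4 = ((1*(-1))*5)/4 = (-1*5)/4 = (¼)*(-5) = -5/4 ≈ -1.2500)
t(Q) = -4 (t(Q) = (Q - 4) - Q = (-4 + Q) - Q = -4)
(f*g(8, 1))*t(4) = -5/4*6*(-4) = -15/2*(-4) = 30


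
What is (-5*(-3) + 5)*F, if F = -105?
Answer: -2100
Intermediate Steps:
(-5*(-3) + 5)*F = (-5*(-3) + 5)*(-105) = (15 + 5)*(-105) = 20*(-105) = -2100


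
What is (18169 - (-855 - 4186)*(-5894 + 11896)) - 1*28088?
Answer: 30246163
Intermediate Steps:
(18169 - (-855 - 4186)*(-5894 + 11896)) - 1*28088 = (18169 - (-5041)*6002) - 28088 = (18169 - 1*(-30256082)) - 28088 = (18169 + 30256082) - 28088 = 30274251 - 28088 = 30246163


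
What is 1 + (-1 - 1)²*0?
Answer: 1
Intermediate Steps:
1 + (-1 - 1)²*0 = 1 + (-2)²*0 = 1 + 4*0 = 1 + 0 = 1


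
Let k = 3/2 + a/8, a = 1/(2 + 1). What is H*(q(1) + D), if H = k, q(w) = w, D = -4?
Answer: -37/8 ≈ -4.6250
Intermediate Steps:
a = ⅓ (a = 1/3 = ⅓ ≈ 0.33333)
k = 37/24 (k = 3/2 + (⅓)/8 = 3*(½) + (⅓)*(⅛) = 3/2 + 1/24 = 37/24 ≈ 1.5417)
H = 37/24 ≈ 1.5417
H*(q(1) + D) = 37*(1 - 4)/24 = (37/24)*(-3) = -37/8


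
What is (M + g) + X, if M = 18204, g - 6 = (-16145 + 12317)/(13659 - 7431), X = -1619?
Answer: 8610410/519 ≈ 16590.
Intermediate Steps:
g = 2795/519 (g = 6 + (-16145 + 12317)/(13659 - 7431) = 6 - 3828/6228 = 6 - 3828*1/6228 = 6 - 319/519 = 2795/519 ≈ 5.3854)
(M + g) + X = (18204 + 2795/519) - 1619 = 9450671/519 - 1619 = 8610410/519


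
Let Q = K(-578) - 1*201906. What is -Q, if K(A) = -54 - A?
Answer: 201382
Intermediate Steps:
Q = -201382 (Q = (-54 - 1*(-578)) - 1*201906 = (-54 + 578) - 201906 = 524 - 201906 = -201382)
-Q = -1*(-201382) = 201382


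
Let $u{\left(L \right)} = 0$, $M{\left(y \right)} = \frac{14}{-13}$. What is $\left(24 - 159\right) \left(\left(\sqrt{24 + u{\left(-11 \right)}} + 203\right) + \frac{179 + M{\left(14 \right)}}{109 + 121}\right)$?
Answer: $- \frac{16450641}{598} - 270 \sqrt{6} \approx -28171.0$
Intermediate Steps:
$M{\left(y \right)} = - \frac{14}{13}$ ($M{\left(y \right)} = 14 \left(- \frac{1}{13}\right) = - \frac{14}{13}$)
$\left(24 - 159\right) \left(\left(\sqrt{24 + u{\left(-11 \right)}} + 203\right) + \frac{179 + M{\left(14 \right)}}{109 + 121}\right) = \left(24 - 159\right) \left(\left(\sqrt{24 + 0} + 203\right) + \frac{179 - \frac{14}{13}}{109 + 121}\right) = - 135 \left(\left(\sqrt{24} + 203\right) + \frac{2313}{13 \cdot 230}\right) = - 135 \left(\left(2 \sqrt{6} + 203\right) + \frac{2313}{13} \cdot \frac{1}{230}\right) = - 135 \left(\left(203 + 2 \sqrt{6}\right) + \frac{2313}{2990}\right) = - 135 \left(\frac{609283}{2990} + 2 \sqrt{6}\right) = - \frac{16450641}{598} - 270 \sqrt{6}$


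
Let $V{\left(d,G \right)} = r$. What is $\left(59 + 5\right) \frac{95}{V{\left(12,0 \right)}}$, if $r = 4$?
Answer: $1520$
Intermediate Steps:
$V{\left(d,G \right)} = 4$
$\left(59 + 5\right) \frac{95}{V{\left(12,0 \right)}} = \left(59 + 5\right) \frac{95}{4} = 64 \cdot 95 \cdot \frac{1}{4} = 64 \cdot \frac{95}{4} = 1520$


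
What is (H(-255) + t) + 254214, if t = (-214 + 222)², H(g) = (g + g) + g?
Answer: 253513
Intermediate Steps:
H(g) = 3*g (H(g) = 2*g + g = 3*g)
t = 64 (t = 8² = 64)
(H(-255) + t) + 254214 = (3*(-255) + 64) + 254214 = (-765 + 64) + 254214 = -701 + 254214 = 253513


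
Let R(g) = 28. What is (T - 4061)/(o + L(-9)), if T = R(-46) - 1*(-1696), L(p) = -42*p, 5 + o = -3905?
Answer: 2337/3532 ≈ 0.66166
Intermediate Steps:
o = -3910 (o = -5 - 3905 = -3910)
T = 1724 (T = 28 - 1*(-1696) = 28 + 1696 = 1724)
(T - 4061)/(o + L(-9)) = (1724 - 4061)/(-3910 - 42*(-9)) = -2337/(-3910 + 378) = -2337/(-3532) = -2337*(-1/3532) = 2337/3532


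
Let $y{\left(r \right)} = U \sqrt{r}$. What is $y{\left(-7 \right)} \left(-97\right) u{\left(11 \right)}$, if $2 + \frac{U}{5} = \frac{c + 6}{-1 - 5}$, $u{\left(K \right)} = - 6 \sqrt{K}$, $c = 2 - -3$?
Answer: $- 11155 i \sqrt{77} \approx - 97885.0 i$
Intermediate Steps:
$c = 5$ ($c = 2 + 3 = 5$)
$U = - \frac{115}{6}$ ($U = -10 + 5 \frac{5 + 6}{-1 - 5} = -10 + 5 \frac{11}{-6} = -10 + 5 \cdot 11 \left(- \frac{1}{6}\right) = -10 + 5 \left(- \frac{11}{6}\right) = -10 - \frac{55}{6} = - \frac{115}{6} \approx -19.167$)
$y{\left(r \right)} = - \frac{115 \sqrt{r}}{6}$
$y{\left(-7 \right)} \left(-97\right) u{\left(11 \right)} = - \frac{115 \sqrt{-7}}{6} \left(-97\right) \left(- 6 \sqrt{11}\right) = - \frac{115 i \sqrt{7}}{6} \left(-97\right) \left(- 6 \sqrt{11}\right) = \frac{11155 i \sqrt{7}}{6} \left(- 6 \sqrt{11}\right) = - 11155 i \sqrt{77}$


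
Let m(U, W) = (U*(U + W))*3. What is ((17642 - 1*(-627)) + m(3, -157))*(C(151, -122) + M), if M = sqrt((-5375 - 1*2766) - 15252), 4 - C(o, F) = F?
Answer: 2127258 + 16883*I*sqrt(23393) ≈ 2.1273e+6 + 2.5822e+6*I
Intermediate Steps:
C(o, F) = 4 - F
M = I*sqrt(23393) (M = sqrt((-5375 - 2766) - 15252) = sqrt(-8141 - 15252) = sqrt(-23393) = I*sqrt(23393) ≈ 152.95*I)
m(U, W) = 3*U*(U + W)
((17642 - 1*(-627)) + m(3, -157))*(C(151, -122) + M) = ((17642 - 1*(-627)) + 3*3*(3 - 157))*((4 - 1*(-122)) + I*sqrt(23393)) = ((17642 + 627) + 3*3*(-154))*((4 + 122) + I*sqrt(23393)) = (18269 - 1386)*(126 + I*sqrt(23393)) = 16883*(126 + I*sqrt(23393)) = 2127258 + 16883*I*sqrt(23393)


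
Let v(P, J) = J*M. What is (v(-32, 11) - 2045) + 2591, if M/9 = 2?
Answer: 744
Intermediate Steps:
M = 18 (M = 9*2 = 18)
v(P, J) = 18*J (v(P, J) = J*18 = 18*J)
(v(-32, 11) - 2045) + 2591 = (18*11 - 2045) + 2591 = (198 - 2045) + 2591 = -1847 + 2591 = 744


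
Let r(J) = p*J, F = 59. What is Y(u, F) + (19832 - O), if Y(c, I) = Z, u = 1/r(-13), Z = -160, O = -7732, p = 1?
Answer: 27404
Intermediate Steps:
r(J) = J (r(J) = 1*J = J)
u = -1/13 (u = 1/(-13) = -1/13 ≈ -0.076923)
Y(c, I) = -160
Y(u, F) + (19832 - O) = -160 + (19832 - 1*(-7732)) = -160 + (19832 + 7732) = -160 + 27564 = 27404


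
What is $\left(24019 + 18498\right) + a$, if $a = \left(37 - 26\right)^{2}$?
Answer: $42638$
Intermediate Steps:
$a = 121$ ($a = 11^{2} = 121$)
$\left(24019 + 18498\right) + a = \left(24019 + 18498\right) + 121 = 42517 + 121 = 42638$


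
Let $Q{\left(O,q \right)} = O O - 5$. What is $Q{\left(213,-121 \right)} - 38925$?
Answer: $6439$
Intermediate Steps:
$Q{\left(O,q \right)} = -5 + O^{2}$ ($Q{\left(O,q \right)} = O^{2} - 5 = -5 + O^{2}$)
$Q{\left(213,-121 \right)} - 38925 = \left(-5 + 213^{2}\right) - 38925 = \left(-5 + 45369\right) - 38925 = 45364 - 38925 = 6439$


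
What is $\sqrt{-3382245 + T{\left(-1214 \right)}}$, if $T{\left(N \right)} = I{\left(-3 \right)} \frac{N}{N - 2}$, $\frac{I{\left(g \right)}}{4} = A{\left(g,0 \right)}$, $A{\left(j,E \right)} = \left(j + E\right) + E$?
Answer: $\frac{i \sqrt{19535916318}}{76} \approx 1839.1 i$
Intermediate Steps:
$A{\left(j,E \right)} = j + 2 E$ ($A{\left(j,E \right)} = \left(E + j\right) + E = j + 2 E$)
$I{\left(g \right)} = 4 g$ ($I{\left(g \right)} = 4 \left(g + 2 \cdot 0\right) = 4 \left(g + 0\right) = 4 g$)
$T{\left(N \right)} = - \frac{12 N}{-2 + N}$ ($T{\left(N \right)} = 4 \left(-3\right) \frac{N}{N - 2} = - 12 \frac{N}{-2 + N} = - \frac{12 N}{-2 + N}$)
$\sqrt{-3382245 + T{\left(-1214 \right)}} = \sqrt{-3382245 - - \frac{14568}{-2 - 1214}} = \sqrt{-3382245 - - \frac{14568}{-1216}} = \sqrt{-3382245 - \left(-14568\right) \left(- \frac{1}{1216}\right)} = \sqrt{-3382245 - \frac{1821}{152}} = \sqrt{- \frac{514103061}{152}} = \frac{i \sqrt{19535916318}}{76}$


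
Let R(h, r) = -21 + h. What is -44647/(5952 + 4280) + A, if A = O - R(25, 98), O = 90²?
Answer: 82793625/10232 ≈ 8091.6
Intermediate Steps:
O = 8100
A = 8096 (A = 8100 - (-21 + 25) = 8100 - 1*4 = 8100 - 4 = 8096)
-44647/(5952 + 4280) + A = -44647/(5952 + 4280) + 8096 = -44647/10232 + 8096 = 82793625/10232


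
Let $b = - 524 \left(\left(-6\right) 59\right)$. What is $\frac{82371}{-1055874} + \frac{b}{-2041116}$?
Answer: $- \frac{10110810265}{59865592094} \approx -0.16889$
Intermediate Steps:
$b = 185496$ ($b = \left(-524\right) \left(-354\right) = 185496$)
$\frac{82371}{-1055874} + \frac{b}{-2041116} = \frac{82371}{-1055874} + \frac{185496}{-2041116} = 82371 \left(- \frac{1}{1055874}\right) + 185496 \left(- \frac{1}{2041116}\right) = - \frac{27457}{351958} - \frac{15458}{170093} = - \frac{10110810265}{59865592094}$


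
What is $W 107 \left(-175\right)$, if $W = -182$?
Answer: $3407950$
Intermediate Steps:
$W 107 \left(-175\right) = \left(-182\right) 107 \left(-175\right) = \left(-19474\right) \left(-175\right) = 3407950$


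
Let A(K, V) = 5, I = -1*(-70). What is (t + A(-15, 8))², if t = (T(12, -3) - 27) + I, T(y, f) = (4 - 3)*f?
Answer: 2025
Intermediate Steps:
T(y, f) = f (T(y, f) = 1*f = f)
I = 70
t = 40 (t = (-3 - 27) + 70 = -30 + 70 = 40)
(t + A(-15, 8))² = (40 + 5)² = 45² = 2025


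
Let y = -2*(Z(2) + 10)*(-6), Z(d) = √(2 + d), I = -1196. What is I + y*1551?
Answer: 222148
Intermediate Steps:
y = 144 (y = -2*(√(2 + 2) + 10)*(-6) = -2*(√4 + 10)*(-6) = -2*(2 + 10)*(-6) = -24*(-6) = -2*(-72) = 144)
I + y*1551 = -1196 + 144*1551 = -1196 + 223344 = 222148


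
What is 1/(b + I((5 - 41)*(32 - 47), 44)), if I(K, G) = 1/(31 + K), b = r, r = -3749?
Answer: -571/2140678 ≈ -0.00026674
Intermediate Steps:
b = -3749
1/(b + I((5 - 41)*(32 - 47), 44)) = 1/(-3749 + 1/(31 + (5 - 41)*(32 - 47))) = 1/(-3749 + 1/(31 - 36*(-15))) = 1/(-3749 + 1/(31 + 540)) = 1/(-3749 + 1/571) = 1/(-2140678/571) = -571/2140678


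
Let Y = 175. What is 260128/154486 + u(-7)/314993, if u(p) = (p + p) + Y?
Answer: 5854526525/3475857757 ≈ 1.6843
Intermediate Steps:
u(p) = 175 + 2*p (u(p) = (p + p) + 175 = 2*p + 175 = 175 + 2*p)
260128/154486 + u(-7)/314993 = 260128/154486 + (175 + 2*(-7))/314993 = 260128*(1/154486) + (175 - 14)*(1/314993) = 130064/77243 + 161*(1/314993) = 130064/77243 + 23/44999 = 5854526525/3475857757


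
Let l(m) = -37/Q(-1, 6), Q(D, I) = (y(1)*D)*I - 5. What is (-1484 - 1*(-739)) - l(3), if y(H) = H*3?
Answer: -17172/23 ≈ -746.61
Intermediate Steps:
y(H) = 3*H
Q(D, I) = -5 + 3*D*I (Q(D, I) = ((3*1)*D)*I - 5 = (3*D)*I - 5 = 3*D*I - 5 = -5 + 3*D*I)
l(m) = 37/23 (l(m) = -37/(-5 + 3*(-1)*6) = -37/(-5 - 18) = -37/(-23) = -37*(-1/23) = 37/23)
(-1484 - 1*(-739)) - l(3) = (-1484 - 1*(-739)) - 1*37/23 = (-1484 + 739) - 37/23 = -745 - 37/23 = -17172/23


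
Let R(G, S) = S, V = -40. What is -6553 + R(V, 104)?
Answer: -6449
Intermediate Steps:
-6553 + R(V, 104) = -6553 + 104 = -6449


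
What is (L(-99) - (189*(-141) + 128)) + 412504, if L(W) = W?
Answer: 438926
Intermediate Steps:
(L(-99) - (189*(-141) + 128)) + 412504 = (-99 - (189*(-141) + 128)) + 412504 = (-99 - (-26649 + 128)) + 412504 = (-99 - 1*(-26521)) + 412504 = (-99 + 26521) + 412504 = 26422 + 412504 = 438926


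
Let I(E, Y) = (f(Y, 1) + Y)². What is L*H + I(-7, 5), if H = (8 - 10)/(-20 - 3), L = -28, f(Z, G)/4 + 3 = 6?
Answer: 6591/23 ≈ 286.57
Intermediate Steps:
f(Z, G) = 12 (f(Z, G) = -12 + 4*6 = -12 + 24 = 12)
I(E, Y) = (12 + Y)²
H = 2/23 (H = -2/(-23) = -2*(-1/23) = 2/23 ≈ 0.086957)
L*H + I(-7, 5) = -28*2/23 + (12 + 5)² = -56/23 + 17² = -56/23 + 289 = 6591/23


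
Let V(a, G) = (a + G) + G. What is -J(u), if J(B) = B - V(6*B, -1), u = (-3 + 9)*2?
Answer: 58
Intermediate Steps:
V(a, G) = a + 2*G (V(a, G) = (G + a) + G = a + 2*G)
u = 12 (u = 6*2 = 12)
J(B) = 2 - 5*B (J(B) = B - (6*B + 2*(-1)) = B - (6*B - 2) = B - (-2 + 6*B) = B + (2 - 6*B) = 2 - 5*B)
-J(u) = -(2 - 5*12) = -(2 - 60) = -1*(-58) = 58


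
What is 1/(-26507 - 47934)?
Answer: -1/74441 ≈ -1.3433e-5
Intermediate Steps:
1/(-26507 - 47934) = 1/(-74441) = -1/74441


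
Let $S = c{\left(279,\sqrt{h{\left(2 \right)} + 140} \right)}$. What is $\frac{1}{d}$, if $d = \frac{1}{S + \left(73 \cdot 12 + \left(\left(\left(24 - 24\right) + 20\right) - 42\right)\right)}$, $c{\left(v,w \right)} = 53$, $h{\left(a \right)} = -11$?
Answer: $907$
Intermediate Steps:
$S = 53$
$d = \frac{1}{907}$ ($d = \frac{1}{53 + \left(73 \cdot 12 + \left(\left(\left(24 - 24\right) + 20\right) - 42\right)\right)} = \frac{1}{53 + \left(876 + \left(\left(0 + 20\right) - 42\right)\right)} = \frac{1}{53 + \left(876 + \left(20 - 42\right)\right)} = \frac{1}{53 + \left(876 - 22\right)} = \frac{1}{53 + 854} = \frac{1}{907} \approx 0.0011025$)
$\frac{1}{d} = \frac{1}{\frac{1}{907}} = 907$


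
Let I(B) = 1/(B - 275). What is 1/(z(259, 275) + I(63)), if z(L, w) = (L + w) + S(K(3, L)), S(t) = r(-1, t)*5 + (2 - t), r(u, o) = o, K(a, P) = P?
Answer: 212/333263 ≈ 0.00063613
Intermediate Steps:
S(t) = 2 + 4*t (S(t) = t*5 + (2 - t) = 5*t + (2 - t) = 2 + 4*t)
I(B) = 1/(-275 + B)
z(L, w) = 2 + w + 5*L (z(L, w) = (L + w) + (2 + 4*L) = 2 + w + 5*L)
1/(z(259, 275) + I(63)) = 1/((2 + 275 + 5*259) + 1/(-275 + 63)) = 1/((2 + 275 + 1295) + 1/(-212)) = 1/(1572 - 1/212) = 1/(333263/212) = 212/333263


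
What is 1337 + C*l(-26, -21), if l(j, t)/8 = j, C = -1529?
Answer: 319369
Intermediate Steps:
l(j, t) = 8*j
1337 + C*l(-26, -21) = 1337 - 12232*(-26) = 1337 - 1529*(-208) = 1337 + 318032 = 319369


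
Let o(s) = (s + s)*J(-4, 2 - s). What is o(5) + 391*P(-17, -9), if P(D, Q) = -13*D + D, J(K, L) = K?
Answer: 79724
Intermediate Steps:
P(D, Q) = -12*D
o(s) = -8*s (o(s) = (s + s)*(-4) = (2*s)*(-4) = -8*s)
o(5) + 391*P(-17, -9) = -8*5 + 391*(-12*(-17)) = -40 + 391*204 = -40 + 79764 = 79724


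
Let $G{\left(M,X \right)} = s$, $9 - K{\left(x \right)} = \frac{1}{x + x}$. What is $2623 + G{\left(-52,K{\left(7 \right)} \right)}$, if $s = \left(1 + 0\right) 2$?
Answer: $2625$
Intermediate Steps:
$K{\left(x \right)} = 9 - \frac{1}{2 x}$ ($K{\left(x \right)} = 9 - \frac{1}{x + x} = 9 - \frac{1}{2 x}$)
$s = 2$ ($s = 1 \cdot 2 = 2$)
$G{\left(M,X \right)} = 2$
$2623 + G{\left(-52,K{\left(7 \right)} \right)} = 2623 + 2 = 2625$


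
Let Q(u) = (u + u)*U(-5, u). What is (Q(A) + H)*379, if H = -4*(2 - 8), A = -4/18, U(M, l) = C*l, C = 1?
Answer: 739808/81 ≈ 9133.4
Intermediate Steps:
U(M, l) = l (U(M, l) = 1*l = l)
A = -2/9 (A = -4*1/18 = -2/9 ≈ -0.22222)
H = 24 (H = -4*(-6) = 24)
Q(u) = 2*u² (Q(u) = (u + u)*u = (2*u)*u = 2*u²)
(Q(A) + H)*379 = (2*(-2/9)² + 24)*379 = (2*(4/81) + 24)*379 = (8/81 + 24)*379 = (1952/81)*379 = 739808/81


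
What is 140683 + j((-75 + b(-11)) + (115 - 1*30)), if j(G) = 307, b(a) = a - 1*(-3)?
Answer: 140990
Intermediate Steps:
b(a) = 3 + a (b(a) = a + 3 = 3 + a)
140683 + j((-75 + b(-11)) + (115 - 1*30)) = 140683 + 307 = 140990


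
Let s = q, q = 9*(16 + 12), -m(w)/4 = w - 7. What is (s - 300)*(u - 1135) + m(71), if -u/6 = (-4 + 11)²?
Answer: 68336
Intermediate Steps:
m(w) = 28 - 4*w (m(w) = -4*(w - 7) = -4*(-7 + w) = 28 - 4*w)
q = 252 (q = 9*28 = 252)
u = -294 (u = -6*(-4 + 11)² = -6*7² = -6*49 = -294)
s = 252
(s - 300)*(u - 1135) + m(71) = (252 - 300)*(-294 - 1135) + (28 - 4*71) = -48*(-1429) + (28 - 284) = 68592 - 256 = 68336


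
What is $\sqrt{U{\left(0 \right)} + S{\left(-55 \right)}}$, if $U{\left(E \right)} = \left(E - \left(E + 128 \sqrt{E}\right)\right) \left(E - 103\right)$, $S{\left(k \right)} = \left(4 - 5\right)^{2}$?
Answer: $1$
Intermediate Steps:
$S{\left(k \right)} = 1$ ($S{\left(k \right)} = \left(-1\right)^{2} = 1$)
$U{\left(E \right)} = - 128 \sqrt{E} \left(-103 + E\right)$ ($U{\left(E \right)} = \left(E - \left(E + 128 \sqrt{E}\right)\right) \left(-103 + E\right) = - 128 \sqrt{E} \left(-103 + E\right)$)
$\sqrt{U{\left(0 \right)} + S{\left(-55 \right)}} = \sqrt{128 \sqrt{0} \left(103 - 0\right) + 1} = \sqrt{128 \cdot 0 \left(103 + 0\right) + 1} = \sqrt{128 \cdot 0 \cdot 103 + 1} = \sqrt{0 + 1} = \sqrt{1} = 1$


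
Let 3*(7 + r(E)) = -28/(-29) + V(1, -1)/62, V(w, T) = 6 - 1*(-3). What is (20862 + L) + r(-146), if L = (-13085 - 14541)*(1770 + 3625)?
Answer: -803821510513/5394 ≈ -1.4902e+8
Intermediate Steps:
V(w, T) = 9 (V(w, T) = 6 + 3 = 9)
r(E) = -35761/5394 (r(E) = -7 + (-28/(-29) + 9/62)/3 = -7 + (-28*(-1/29) + 9*(1/62))/3 = -7 + (28/29 + 9/62)/3 = -7 + (1/3)*(1997/1798) = -7 + 1997/5394 = -35761/5394)
L = -149042270 (L = -27626*5395 = -149042270)
(20862 + L) + r(-146) = (20862 - 149042270) - 35761/5394 = -149021408 - 35761/5394 = -803821510513/5394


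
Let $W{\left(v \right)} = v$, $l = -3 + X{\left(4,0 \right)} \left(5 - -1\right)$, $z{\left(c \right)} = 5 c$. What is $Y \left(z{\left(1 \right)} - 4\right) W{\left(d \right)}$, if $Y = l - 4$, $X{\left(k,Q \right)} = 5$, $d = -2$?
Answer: $-46$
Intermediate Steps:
$l = 27$ ($l = -3 + 5 \left(5 - -1\right) = -3 + 5 \left(5 + 1\right) = -3 + 5 \cdot 6 = -3 + 30 = 27$)
$Y = 23$ ($Y = 27 - 4 = 23$)
$Y \left(z{\left(1 \right)} - 4\right) W{\left(d \right)} = 23 \left(5 \cdot 1 - 4\right) \left(-2\right) = 23 \left(5 - 4\right) \left(-2\right) = 23 \cdot 1 \left(-2\right) = 23 \left(-2\right) = -46$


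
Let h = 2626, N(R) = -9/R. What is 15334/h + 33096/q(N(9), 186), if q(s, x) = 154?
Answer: 3188269/14443 ≈ 220.75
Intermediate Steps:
15334/h + 33096/q(N(9), 186) = 15334/2626 + 33096/154 = 15334*(1/2626) + 33096*(1/154) = 7667/1313 + 2364/11 = 3188269/14443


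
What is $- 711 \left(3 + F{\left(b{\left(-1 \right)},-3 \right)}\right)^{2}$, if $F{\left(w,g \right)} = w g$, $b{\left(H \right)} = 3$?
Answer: $-25596$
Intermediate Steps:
$F{\left(w,g \right)} = g w$
$- 711 \left(3 + F{\left(b{\left(-1 \right)},-3 \right)}\right)^{2} = - 711 \left(3 - 9\right)^{2} = - 711 \left(-6\right)^{2} = \left(-711\right) 36 = -25596$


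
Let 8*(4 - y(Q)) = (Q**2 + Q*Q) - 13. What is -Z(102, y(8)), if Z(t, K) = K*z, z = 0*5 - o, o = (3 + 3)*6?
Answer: -747/2 ≈ -373.50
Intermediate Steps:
y(Q) = 45/8 - Q**2/4 (y(Q) = 4 - ((Q**2 + Q*Q) - 13)/8 = 4 - ((Q**2 + Q**2) - 13)/8 = 4 - (2*Q**2 - 13)/8 = 4 - (-13 + 2*Q**2)/8 = 4 + (13/8 - Q**2/4) = 45/8 - Q**2/4)
o = 36 (o = 6*6 = 36)
z = -36 (z = 0*5 - 1*36 = 0 - 36 = -36)
Z(t, K) = -36*K (Z(t, K) = K*(-36) = -36*K)
-Z(102, y(8)) = -(-36)*(45/8 - 1/4*8**2) = -(-36)*(45/8 - 1/4*64) = -(-36)*(45/8 - 16) = -(-36)*(-83)/8 = -1*747/2 = -747/2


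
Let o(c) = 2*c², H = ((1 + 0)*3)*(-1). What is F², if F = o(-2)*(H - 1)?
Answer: 1024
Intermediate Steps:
H = -3 (H = (1*3)*(-1) = 3*(-1) = -3)
F = -32 (F = (2*(-2)²)*(-3 - 1) = (2*4)*(-4) = 8*(-4) = -32)
F² = (-32)² = 1024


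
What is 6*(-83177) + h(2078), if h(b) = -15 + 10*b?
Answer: -478297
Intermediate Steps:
6*(-83177) + h(2078) = 6*(-83177) + (-15 + 10*2078) = -499062 + (-15 + 20780) = -499062 + 20765 = -478297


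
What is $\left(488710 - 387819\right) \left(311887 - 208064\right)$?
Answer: $10474806293$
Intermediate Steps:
$\left(488710 - 387819\right) \left(311887 - 208064\right) = 100891 \cdot 103823 = 10474806293$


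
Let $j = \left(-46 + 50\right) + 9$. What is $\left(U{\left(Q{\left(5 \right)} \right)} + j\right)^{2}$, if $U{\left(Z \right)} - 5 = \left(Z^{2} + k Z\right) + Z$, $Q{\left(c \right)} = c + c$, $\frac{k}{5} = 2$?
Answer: $51984$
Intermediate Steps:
$k = 10$ ($k = 5 \cdot 2 = 10$)
$Q{\left(c \right)} = 2 c$
$U{\left(Z \right)} = 5 + Z^{2} + 11 Z$ ($U{\left(Z \right)} = 5 + \left(\left(Z^{2} + 10 Z\right) + Z\right) = 5 + \left(Z^{2} + 11 Z\right) = 5 + Z^{2} + 11 Z$)
$j = 13$ ($j = 4 + 9 = 13$)
$\left(U{\left(Q{\left(5 \right)} \right)} + j\right)^{2} = \left(\left(5 + \left(2 \cdot 5\right)^{2} + 11 \cdot 2 \cdot 5\right) + 13\right)^{2} = \left(\left(5 + 10^{2} + 11 \cdot 10\right) + 13\right)^{2} = \left(\left(5 + 100 + 110\right) + 13\right)^{2} = \left(215 + 13\right)^{2} = 228^{2} = 51984$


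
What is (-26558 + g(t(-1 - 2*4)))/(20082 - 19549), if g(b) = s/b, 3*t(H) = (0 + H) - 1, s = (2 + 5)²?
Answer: -265727/5330 ≈ -49.855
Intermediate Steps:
s = 49 (s = 7² = 49)
t(H) = -⅓ + H/3 (t(H) = ((0 + H) - 1)/3 = (H - 1)/3 = (-1 + H)/3 = -⅓ + H/3)
g(b) = 49/b
(-26558 + g(t(-1 - 2*4)))/(20082 - 19549) = (-26558 + 49/(-⅓ + (-1 - 2*4)/3))/(20082 - 19549) = (-26558 + 49/(-⅓ + (-1 - 8)/3))/533 = (-26558 + 49/(-⅓ + (⅓)*(-9)))*(1/533) = (-26558 + 49/(-⅓ - 3))*(1/533) = (-26558 + 49/(-10/3))*(1/533) = (-26558 + 49*(-3/10))*(1/533) = (-26558 - 147/10)*(1/533) = -265727/10*1/533 = -265727/5330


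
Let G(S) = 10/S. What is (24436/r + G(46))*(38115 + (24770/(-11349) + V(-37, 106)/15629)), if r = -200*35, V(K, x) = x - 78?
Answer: -296901440775539083/2379761406750 ≈ -1.2476e+5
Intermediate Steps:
V(K, x) = -78 + x
r = -7000
(24436/r + G(46))*(38115 + (24770/(-11349) + V(-37, 106)/15629)) = (24436/(-7000) + 10/46)*(38115 + (24770/(-11349) + (-78 + 106)/15629)) = (24436*(-1/7000) + 10*(1/46))*(38115 + (24770*(-1/11349) + 28*(1/15629))) = (-6109/1750 + 5/23)*(38115 + (-24770/11349 + 28/15629)) = -131757*(38115 - 386812558/177373521)/40250 = -131757/40250*6760204940357/177373521 = -296901440775539083/2379761406750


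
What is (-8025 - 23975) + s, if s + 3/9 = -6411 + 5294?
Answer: -99352/3 ≈ -33117.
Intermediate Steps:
s = -3352/3 (s = -1/3 + (-6411 + 5294) = -1/3 - 1117 = -3352/3 ≈ -1117.3)
(-8025 - 23975) + s = (-8025 - 23975) - 3352/3 = -32000 - 3352/3 = -99352/3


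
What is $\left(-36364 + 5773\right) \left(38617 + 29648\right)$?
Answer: $-2088294615$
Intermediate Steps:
$\left(-36364 + 5773\right) \left(38617 + 29648\right) = \left(-30591\right) 68265 = -2088294615$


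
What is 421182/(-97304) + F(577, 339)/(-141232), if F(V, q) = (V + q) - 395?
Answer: -7441883951/1717804816 ≈ -4.3322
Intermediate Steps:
F(V, q) = -395 + V + q
421182/(-97304) + F(577, 339)/(-141232) = 421182/(-97304) + (-395 + 577 + 339)/(-141232) = 421182*(-1/97304) + 521*(-1/141232) = -210591/48652 - 521/141232 = -7441883951/1717804816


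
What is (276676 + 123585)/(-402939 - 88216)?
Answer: -400261/491155 ≈ -0.81494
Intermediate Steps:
(276676 + 123585)/(-402939 - 88216) = 400261/(-491155) = 400261*(-1/491155) = -400261/491155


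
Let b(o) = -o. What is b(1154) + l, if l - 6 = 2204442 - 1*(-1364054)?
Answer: 3567348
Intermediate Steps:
l = 3568502 (l = 6 + (2204442 - 1*(-1364054)) = 6 + (2204442 + 1364054) = 6 + 3568496 = 3568502)
b(1154) + l = -1*1154 + 3568502 = -1154 + 3568502 = 3567348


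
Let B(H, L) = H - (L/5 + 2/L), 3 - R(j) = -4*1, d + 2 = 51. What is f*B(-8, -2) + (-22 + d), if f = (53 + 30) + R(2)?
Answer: -567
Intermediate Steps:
d = 49 (d = -2 + 51 = 49)
R(j) = 7 (R(j) = 3 - (-4) = 3 - 1*(-4) = 3 + 4 = 7)
f = 90 (f = (53 + 30) + 7 = 83 + 7 = 90)
B(H, L) = H - 2/L - L/5 (B(H, L) = H - (L*(⅕) + 2/L) = H - (L/5 + 2/L) = H - (2/L + L/5) = H + (-2/L - L/5) = H - 2/L - L/5)
f*B(-8, -2) + (-22 + d) = 90*(-8 - 2/(-2) - ⅕*(-2)) + (-22 + 49) = 90*(-8 - 2*(-½) + ⅖) + 27 = 90*(-8 + 1 + ⅖) + 27 = 90*(-33/5) + 27 = -594 + 27 = -567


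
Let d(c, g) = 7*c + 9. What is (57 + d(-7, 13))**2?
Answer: 289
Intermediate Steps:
d(c, g) = 9 + 7*c
(57 + d(-7, 13))**2 = (57 + (9 + 7*(-7)))**2 = (57 + (9 - 49))**2 = (57 - 40)**2 = 17**2 = 289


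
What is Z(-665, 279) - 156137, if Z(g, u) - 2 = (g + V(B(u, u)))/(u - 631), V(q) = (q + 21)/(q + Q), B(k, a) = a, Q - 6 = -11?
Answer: -7529363285/48224 ≈ -1.5613e+5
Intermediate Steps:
Q = -5 (Q = 6 - 11 = -5)
V(q) = (21 + q)/(-5 + q) (V(q) = (q + 21)/(q - 5) = (21 + q)/(-5 + q))
Z(g, u) = 2 + (g + (21 + u)/(-5 + u))/(-631 + u) (Z(g, u) = 2 + (g + (21 + u)/(-5 + u))/(u - 631) = 2 + (g + (21 + u)/(-5 + u))/(-631 + u))
Z(-665, 279) - 156137 = (21 + 279 + (-5 + 279)*(-1262 - 665 + 2*279))/((-631 + 279)*(-5 + 279)) - 156137 = (21 + 279 + 274*(-1262 - 665 + 558))/(-352*274) - 156137 = -1/352*1/274*(21 + 279 + 274*(-1369)) - 156137 = -1/352*1/274*(21 + 279 - 375106) - 156137 = -1/352*1/274*(-374806) - 156137 = 187403/48224 - 156137 = -7529363285/48224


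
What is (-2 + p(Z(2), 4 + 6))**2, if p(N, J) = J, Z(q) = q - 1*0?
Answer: 64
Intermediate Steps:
Z(q) = q (Z(q) = q + 0 = q)
(-2 + p(Z(2), 4 + 6))**2 = (-2 + (4 + 6))**2 = (-2 + 10)**2 = 8**2 = 64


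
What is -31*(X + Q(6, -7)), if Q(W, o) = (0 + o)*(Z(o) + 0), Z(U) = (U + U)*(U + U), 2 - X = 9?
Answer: 42749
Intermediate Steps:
X = -7 (X = 2 - 1*9 = 2 - 9 = -7)
Z(U) = 4*U**2 (Z(U) = (2*U)*(2*U) = 4*U**2)
Q(W, o) = 4*o**3 (Q(W, o) = (0 + o)*(4*o**2 + 0) = o*(4*o**2) = 4*o**3)
-31*(X + Q(6, -7)) = -31*(-7 + 4*(-7)**3) = -31*(-7 + 4*(-343)) = -31*(-7 - 1372) = -31*(-1379) = 42749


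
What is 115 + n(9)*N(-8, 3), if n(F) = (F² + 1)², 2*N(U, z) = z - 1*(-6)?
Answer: 30373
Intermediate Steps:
N(U, z) = 3 + z/2 (N(U, z) = (z - 1*(-6))/2 = (z + 6)/2 = (6 + z)/2 = 3 + z/2)
n(F) = (1 + F²)²
115 + n(9)*N(-8, 3) = 115 + (1 + 9²)²*(3 + (½)*3) = 115 + (1 + 81)²*(3 + 3/2) = 115 + 82²*(9/2) = 115 + 6724*(9/2) = 115 + 30258 = 30373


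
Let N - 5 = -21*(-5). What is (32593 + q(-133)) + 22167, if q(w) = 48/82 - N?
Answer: 2240674/41 ≈ 54651.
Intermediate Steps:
N = 110 (N = 5 - 21*(-5) = 5 + 105 = 110)
q(w) = -4486/41 (q(w) = 48/82 - 1*110 = 48*(1/82) - 110 = 24/41 - 110 = -4486/41)
(32593 + q(-133)) + 22167 = (32593 - 4486/41) + 22167 = 1331827/41 + 22167 = 2240674/41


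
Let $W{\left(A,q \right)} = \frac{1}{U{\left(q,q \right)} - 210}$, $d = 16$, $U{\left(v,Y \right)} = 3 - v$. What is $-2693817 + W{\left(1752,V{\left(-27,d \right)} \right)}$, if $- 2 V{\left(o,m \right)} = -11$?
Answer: $- \frac{1144872227}{425} \approx -2.6938 \cdot 10^{6}$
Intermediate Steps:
$V{\left(o,m \right)} = \frac{11}{2}$ ($V{\left(o,m \right)} = \left(- \frac{1}{2}\right) \left(-11\right) = \frac{11}{2}$)
$W{\left(A,q \right)} = \frac{1}{-207 - q}$ ($W{\left(A,q \right)} = \frac{1}{\left(3 - q\right) - 210} = \frac{1}{-207 - q}$)
$-2693817 + W{\left(1752,V{\left(-27,d \right)} \right)} = -2693817 - \frac{1}{207 + \frac{11}{2}} = -2693817 - \frac{1}{\frac{425}{2}} = -2693817 - \frac{2}{425} = - \frac{1144872227}{425}$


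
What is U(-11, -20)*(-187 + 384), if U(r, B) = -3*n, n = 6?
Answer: -3546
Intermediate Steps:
U(r, B) = -18 (U(r, B) = -3*6 = -18)
U(-11, -20)*(-187 + 384) = -18*(-187 + 384) = -18*197 = -3546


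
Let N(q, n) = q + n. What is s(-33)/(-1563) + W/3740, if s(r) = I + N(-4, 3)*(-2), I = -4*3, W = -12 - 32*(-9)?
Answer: 117197/1461405 ≈ 0.080195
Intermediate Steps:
W = 276 (W = -12 + 288 = 276)
N(q, n) = n + q
I = -12
s(r) = -10 (s(r) = -12 + (3 - 4)*(-2) = -12 - 1*(-2) = -12 + 2 = -10)
s(-33)/(-1563) + W/3740 = -10/(-1563) + 276/3740 = -10*(-1/1563) + 276*(1/3740) = 10/1563 + 69/935 = 117197/1461405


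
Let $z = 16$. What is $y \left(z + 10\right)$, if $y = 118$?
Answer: $3068$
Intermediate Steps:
$y \left(z + 10\right) = 118 \left(16 + 10\right) = 118 \cdot 26 = 3068$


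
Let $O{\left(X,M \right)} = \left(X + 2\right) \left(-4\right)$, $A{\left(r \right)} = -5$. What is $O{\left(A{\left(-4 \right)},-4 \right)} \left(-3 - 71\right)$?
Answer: $-888$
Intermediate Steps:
$O{\left(X,M \right)} = -8 - 4 X$ ($O{\left(X,M \right)} = \left(2 + X\right) \left(-4\right) = -8 - 4 X$)
$O{\left(A{\left(-4 \right)},-4 \right)} \left(-3 - 71\right) = \left(-8 - -20\right) \left(-3 - 71\right) = \left(-8 + 20\right) \left(-74\right) = 12 \left(-74\right) = -888$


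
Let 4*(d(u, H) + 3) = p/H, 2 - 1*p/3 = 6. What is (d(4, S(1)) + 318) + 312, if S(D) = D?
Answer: 624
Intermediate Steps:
p = -12 (p = 6 - 3*6 = 6 - 18 = -12)
d(u, H) = -3 - 3/H (d(u, H) = -3 + (-12/H)/4 = -3 - 3/H)
(d(4, S(1)) + 318) + 312 = ((-3 - 3/1) + 318) + 312 = ((-3 - 3*1) + 318) + 312 = ((-3 - 3) + 318) + 312 = (-6 + 318) + 312 = 312 + 312 = 624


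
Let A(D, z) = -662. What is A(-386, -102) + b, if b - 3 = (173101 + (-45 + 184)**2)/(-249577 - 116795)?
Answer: -120815785/183186 ≈ -659.53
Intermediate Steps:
b = 453347/183186 (b = 3 + (173101 + (-45 + 184)**2)/(-249577 - 116795) = 3 + (173101 + 139**2)/(-366372) = 3 + (173101 + 19321)*(-1/366372) = 3 + 192422*(-1/366372) = 3 - 96211/183186 = 453347/183186 ≈ 2.4748)
A(-386, -102) + b = -662 + 453347/183186 = -120815785/183186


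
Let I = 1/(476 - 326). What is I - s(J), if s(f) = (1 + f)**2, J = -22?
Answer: -66149/150 ≈ -440.99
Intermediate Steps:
I = 1/150 ≈ 0.0066667
I - s(J) = 1/150 - (1 - 22)**2 = 1/150 - 1*(-21)**2 = 1/150 - 1*441 = 1/150 - 441 = -66149/150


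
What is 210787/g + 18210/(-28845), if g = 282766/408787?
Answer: 165698769586663/543759018 ≈ 3.0473e+5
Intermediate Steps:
g = 282766/408787 (g = 282766*(1/408787) = 282766/408787 ≈ 0.69172)
210787/g + 18210/(-28845) = 210787/(282766/408787) + 18210/(-28845) = 210787*(408787/282766) + 18210*(-1/28845) = 86166985369/282766 - 1214/1923 = 165698769586663/543759018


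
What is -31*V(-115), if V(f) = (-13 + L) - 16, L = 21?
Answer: 248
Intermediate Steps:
V(f) = -8 (V(f) = (-13 + 21) - 16 = 8 - 16 = -8)
-31*V(-115) = -31*(-8) = 248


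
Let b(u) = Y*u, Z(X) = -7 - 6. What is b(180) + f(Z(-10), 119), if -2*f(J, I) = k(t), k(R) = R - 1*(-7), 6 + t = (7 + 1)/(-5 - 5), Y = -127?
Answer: -228601/10 ≈ -22860.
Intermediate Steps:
Z(X) = -13
t = -34/5 (t = -6 + (7 + 1)/(-5 - 5) = -6 + 8/(-10) = -6 + 8*(-⅒) = -6 - ⅘ = -34/5 ≈ -6.8000)
k(R) = 7 + R (k(R) = R + 7 = 7 + R)
b(u) = -127*u
f(J, I) = -⅒ (f(J, I) = -(7 - 34/5)/2 = -½*⅕ = -⅒)
b(180) + f(Z(-10), 119) = -127*180 - ⅒ = -22860 - ⅒ = -228601/10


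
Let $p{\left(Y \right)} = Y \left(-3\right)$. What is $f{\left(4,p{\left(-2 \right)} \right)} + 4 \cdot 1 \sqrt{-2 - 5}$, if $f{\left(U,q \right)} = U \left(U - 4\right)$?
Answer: $4 i \sqrt{7} \approx 10.583 i$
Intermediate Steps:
$p{\left(Y \right)} = - 3 Y$
$f{\left(U,q \right)} = U \left(-4 + U\right)$
$f{\left(4,p{\left(-2 \right)} \right)} + 4 \cdot 1 \sqrt{-2 - 5} = 4 \left(-4 + 4\right) + 4 \cdot 1 \sqrt{-2 - 5} = 4 \cdot 0 + 4 \sqrt{-7} = 0 + 4 i \sqrt{7} = 4 i \sqrt{7}$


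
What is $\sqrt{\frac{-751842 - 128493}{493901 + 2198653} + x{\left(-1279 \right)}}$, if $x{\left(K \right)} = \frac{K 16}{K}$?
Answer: $\frac{\sqrt{12625244795674}}{897518} \approx 3.9589$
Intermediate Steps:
$x{\left(K \right)} = 16$ ($x{\left(K \right)} = \frac{16 K}{K} = 16$)
$\sqrt{\frac{-751842 - 128493}{493901 + 2198653} + x{\left(-1279 \right)}} = \sqrt{\frac{-751842 - 128493}{493901 + 2198653} + 16} = \sqrt{- \frac{880335}{2692554} + 16} = \sqrt{\left(-880335\right) \frac{1}{2692554} + 16} = \sqrt{- \frac{293445}{897518} + 16} = \sqrt{\frac{14066843}{897518}} = \frac{\sqrt{12625244795674}}{897518}$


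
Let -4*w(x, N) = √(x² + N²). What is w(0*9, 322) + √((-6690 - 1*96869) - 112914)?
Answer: -161/2 + I*√216473 ≈ -80.5 + 465.27*I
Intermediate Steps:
w(x, N) = -√(N² + x²)/4 (w(x, N) = -√(x² + N²)/4 = -√(N² + x²)/4)
w(0*9, 322) + √((-6690 - 1*96869) - 112914) = -√(322² + (0*9)²)/4 + √((-6690 - 1*96869) - 112914) = -√(103684 + 0²)/4 + √((-6690 - 96869) - 112914) = -√(103684 + 0)/4 + √(-103559 - 112914) = -√103684/4 + √(-216473) = -¼*322 + I*√216473 = -161/2 + I*√216473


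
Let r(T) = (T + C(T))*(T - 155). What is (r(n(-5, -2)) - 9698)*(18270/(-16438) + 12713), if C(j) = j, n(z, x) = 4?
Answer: -1139448104872/8219 ≈ -1.3864e+8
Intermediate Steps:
r(T) = 2*T*(-155 + T) (r(T) = (T + T)*(T - 155) = (2*T)*(-155 + T) = 2*T*(-155 + T))
(r(n(-5, -2)) - 9698)*(18270/(-16438) + 12713) = (2*4*(-155 + 4) - 9698)*(18270/(-16438) + 12713) = (2*4*(-151) - 9698)*(18270*(-1/16438) + 12713) = (-1208 - 9698)*(-9135/8219 + 12713) = -10906*104479012/8219 = -1139448104872/8219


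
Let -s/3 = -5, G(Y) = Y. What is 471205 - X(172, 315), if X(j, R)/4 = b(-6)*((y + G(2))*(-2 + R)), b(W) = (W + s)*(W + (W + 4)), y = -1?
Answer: 561349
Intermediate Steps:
s = 15 (s = -3*(-5) = 15)
b(W) = (4 + 2*W)*(15 + W) (b(W) = (W + 15)*(W + (W + 4)) = (15 + W)*(W + (4 + W)) = (15 + W)*(4 + 2*W) = (4 + 2*W)*(15 + W))
X(j, R) = 576 - 288*R (X(j, R) = 4*((60 + 2*(-6)**2 + 34*(-6))*((-1 + 2)*(-2 + R))) = 4*((60 + 2*36 - 204)*(1*(-2 + R))) = 4*((60 + 72 - 204)*(-2 + R)) = 4*(-72*(-2 + R)) = 4*(144 - 72*R) = 576 - 288*R)
471205 - X(172, 315) = 471205 - (576 - 288*315) = 471205 - (576 - 90720) = 471205 - 1*(-90144) = 471205 + 90144 = 561349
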